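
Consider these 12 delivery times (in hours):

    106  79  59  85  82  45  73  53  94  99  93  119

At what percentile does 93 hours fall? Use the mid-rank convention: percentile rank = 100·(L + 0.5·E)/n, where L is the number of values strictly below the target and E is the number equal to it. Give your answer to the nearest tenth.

62.5

Sorted: 45, 53, 59, 73, 79, 82, 85, 93, 94, 99, 106, 119.
Count below 93: L = 7; count equal: E = 1; n = 12.
Percentile rank = 100·(7 + 0.5·1)/12 = 100·7.5/12 = 62.5.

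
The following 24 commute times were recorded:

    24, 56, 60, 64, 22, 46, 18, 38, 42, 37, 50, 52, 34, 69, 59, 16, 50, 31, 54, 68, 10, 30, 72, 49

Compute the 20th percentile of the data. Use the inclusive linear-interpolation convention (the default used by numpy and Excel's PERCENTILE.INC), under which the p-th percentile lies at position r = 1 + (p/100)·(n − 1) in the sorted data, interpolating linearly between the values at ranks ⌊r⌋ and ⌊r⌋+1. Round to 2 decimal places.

Sorted: 10, 16, 18, 22, 24, 30, 31, 34, 37, 38, 42, 46, 49, 50, 50, 52, 54, 56, 59, 60, 64, 68, 69, 72.
n = 24.
r = 1 + (20/100)·(24 − 1) = 1 + 4.6 = 5.6.
Rank 5 is 24 and rank 6 is 30.
Interpolate: 24 + 0.6·(30 − 24) = 24 + 0.6·6 = 27.6.

27.60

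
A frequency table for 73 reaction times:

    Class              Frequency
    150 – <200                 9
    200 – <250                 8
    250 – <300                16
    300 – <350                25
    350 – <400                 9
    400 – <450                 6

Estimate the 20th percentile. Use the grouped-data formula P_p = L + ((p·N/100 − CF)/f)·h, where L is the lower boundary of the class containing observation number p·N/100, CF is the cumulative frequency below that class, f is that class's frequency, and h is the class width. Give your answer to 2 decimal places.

N = 73; target position k = 20/100 · 73 = 14.6.
Cumulative frequencies: 9, 17, 33, 58, 67, 73.
Observation 14.6 falls in the class 200 – <250.
L = 200, CF = 9, f = 8, h = 50.
P20 = 200 + ((14.6 − 9)/8)·50 = 200 + 35 = 235.

235.00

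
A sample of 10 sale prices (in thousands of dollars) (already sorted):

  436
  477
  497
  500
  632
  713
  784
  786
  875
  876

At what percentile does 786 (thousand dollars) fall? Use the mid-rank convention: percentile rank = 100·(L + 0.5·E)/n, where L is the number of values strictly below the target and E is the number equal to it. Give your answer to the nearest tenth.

Count below 786: L = 7; count equal: E = 1; n = 10.
Percentile rank = 100·(7 + 0.5·1)/10 = 100·7.5/10 = 75.

75.0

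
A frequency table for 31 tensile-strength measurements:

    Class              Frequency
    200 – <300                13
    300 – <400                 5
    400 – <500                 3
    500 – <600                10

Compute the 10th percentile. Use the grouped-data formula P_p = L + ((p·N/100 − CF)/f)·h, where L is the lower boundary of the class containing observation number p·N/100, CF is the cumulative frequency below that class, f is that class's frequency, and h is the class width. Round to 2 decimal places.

223.85

N = 31; target position k = 10/100 · 31 = 3.1.
Cumulative frequencies: 13, 18, 21, 31.
Observation 3.1 falls in the class 200 – <300.
L = 200, CF = 0, f = 13, h = 100.
P10 = 200 + ((3.1 − 0)/13)·100 = 200 + 23.8462 = 223.846.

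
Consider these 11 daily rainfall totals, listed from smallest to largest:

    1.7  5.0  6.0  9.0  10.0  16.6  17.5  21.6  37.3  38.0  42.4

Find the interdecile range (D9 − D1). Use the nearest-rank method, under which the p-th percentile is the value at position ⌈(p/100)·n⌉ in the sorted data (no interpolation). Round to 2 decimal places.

33.00

n = 11.
P10: rank ⌈10/100·11⌉ = 2 → 5.
P90: rank ⌈90/100·11⌉ = 10 → 38.
Difference: 38 − 5 = 33.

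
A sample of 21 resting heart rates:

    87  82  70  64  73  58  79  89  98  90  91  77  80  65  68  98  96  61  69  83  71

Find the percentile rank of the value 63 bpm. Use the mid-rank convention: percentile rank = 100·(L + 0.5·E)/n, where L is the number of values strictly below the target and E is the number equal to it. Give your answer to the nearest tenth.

9.5

Sorted: 58, 61, 64, 65, 68, 69, 70, 71, 73, 77, 79, 80, 82, 83, 87, 89, 90, 91, 96, 98, 98.
Count below 63: L = 2; count equal: E = 0; n = 21.
Percentile rank = 100·(2 + 0.5·0)/21 = 100·2/21 = 9.524.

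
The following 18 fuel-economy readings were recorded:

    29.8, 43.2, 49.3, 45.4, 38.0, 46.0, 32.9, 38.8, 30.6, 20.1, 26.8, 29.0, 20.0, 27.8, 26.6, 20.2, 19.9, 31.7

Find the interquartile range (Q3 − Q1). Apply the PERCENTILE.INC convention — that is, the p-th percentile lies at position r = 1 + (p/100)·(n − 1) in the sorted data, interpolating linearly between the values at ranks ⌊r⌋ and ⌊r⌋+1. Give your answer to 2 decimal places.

Sorted: 19.9, 20.0, 20.1, 20.2, 26.6, 26.8, 27.8, 29.0, 29.8, 30.6, 31.7, 32.9, 38.0, 38.8, 43.2, 45.4, 46.0, 49.3.
n = 18.
P25: r = 5.25; ranks 5–6 are 26.6, 26.8; interpolating gives 26.65.
P75: r = 13.75; ranks 13–14 are 38.0, 38.8; interpolating gives 38.6.
Difference: 38.6 − 26.65 = 11.95.

11.95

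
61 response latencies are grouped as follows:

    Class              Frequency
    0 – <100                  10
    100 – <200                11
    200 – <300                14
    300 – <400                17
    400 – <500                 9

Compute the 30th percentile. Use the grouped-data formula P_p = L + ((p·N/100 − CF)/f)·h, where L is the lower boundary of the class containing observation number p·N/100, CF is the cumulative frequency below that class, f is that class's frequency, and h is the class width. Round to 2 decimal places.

N = 61; target position k = 30/100 · 61 = 18.3.
Cumulative frequencies: 10, 21, 35, 52, 61.
Observation 18.3 falls in the class 100 – <200.
L = 100, CF = 10, f = 11, h = 100.
P30 = 100 + ((18.3 − 10)/11)·100 = 100 + 75.4545 = 175.455.

175.45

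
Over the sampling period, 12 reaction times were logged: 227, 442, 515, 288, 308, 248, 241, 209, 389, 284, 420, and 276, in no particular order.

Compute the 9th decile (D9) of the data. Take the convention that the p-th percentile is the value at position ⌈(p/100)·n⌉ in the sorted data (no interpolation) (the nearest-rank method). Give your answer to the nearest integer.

442

Sorted: 209, 227, 241, 248, 276, 284, 288, 308, 389, 420, 442, 515.
n = 12.
Position = ⌈90/100 · 12⌉ = ⌈10.8⌉ = 11.
The value at rank 11 is 442.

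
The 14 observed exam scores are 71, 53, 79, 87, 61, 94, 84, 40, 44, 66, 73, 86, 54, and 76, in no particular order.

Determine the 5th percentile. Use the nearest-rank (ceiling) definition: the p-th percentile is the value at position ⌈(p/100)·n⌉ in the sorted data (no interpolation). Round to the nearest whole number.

40

Sorted: 40, 44, 53, 54, 61, 66, 71, 73, 76, 79, 84, 86, 87, 94.
n = 14.
Position = ⌈5/100 · 14⌉ = ⌈0.7⌉ = 1.
The value at rank 1 is 40.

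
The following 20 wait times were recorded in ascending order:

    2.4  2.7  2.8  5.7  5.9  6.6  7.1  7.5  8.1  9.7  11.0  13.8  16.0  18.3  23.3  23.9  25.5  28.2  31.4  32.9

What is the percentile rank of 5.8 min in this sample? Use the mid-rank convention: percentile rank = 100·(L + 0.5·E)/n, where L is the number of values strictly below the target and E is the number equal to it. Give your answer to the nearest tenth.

20.0

Count below 5.8: L = 4; count equal: E = 0; n = 20.
Percentile rank = 100·(4 + 0.5·0)/20 = 100·4/20 = 20.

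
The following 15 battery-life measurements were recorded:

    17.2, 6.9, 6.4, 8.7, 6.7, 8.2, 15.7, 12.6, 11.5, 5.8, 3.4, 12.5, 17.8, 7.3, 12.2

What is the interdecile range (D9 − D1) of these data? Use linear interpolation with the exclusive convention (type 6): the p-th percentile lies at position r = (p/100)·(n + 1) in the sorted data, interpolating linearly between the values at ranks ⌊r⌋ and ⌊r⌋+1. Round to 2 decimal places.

12.60

Sorted: 3.4, 5.8, 6.4, 6.7, 6.9, 7.3, 8.2, 8.7, 11.5, 12.2, 12.5, 12.6, 15.7, 17.2, 17.8.
n = 15.
P10: r = 1.6; ranks 1–2 are 3.4, 5.8; interpolating gives 4.84.
P90: r = 14.4; ranks 14–15 are 17.2, 17.8; interpolating gives 17.44.
Difference: 17.44 − 4.84 = 12.6.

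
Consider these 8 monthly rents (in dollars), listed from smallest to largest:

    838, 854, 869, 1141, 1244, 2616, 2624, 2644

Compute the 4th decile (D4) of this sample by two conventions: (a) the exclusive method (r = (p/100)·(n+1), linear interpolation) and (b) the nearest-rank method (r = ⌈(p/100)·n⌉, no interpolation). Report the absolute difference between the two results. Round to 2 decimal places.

108.80

n = 8.
(a) r = 3.6; between ranks 3 (869) and 4 (1141): 1032.2.
(b) the nearest-rank method: rank 4 → 1141.
|1032.2 − 1141| = 108.8.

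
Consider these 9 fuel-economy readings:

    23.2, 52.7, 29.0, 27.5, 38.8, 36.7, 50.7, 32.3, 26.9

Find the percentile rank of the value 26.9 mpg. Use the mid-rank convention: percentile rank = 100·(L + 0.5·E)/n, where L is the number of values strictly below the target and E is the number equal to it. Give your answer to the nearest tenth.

16.7

Sorted: 23.2, 26.9, 27.5, 29.0, 32.3, 36.7, 38.8, 50.7, 52.7.
Count below 26.9: L = 1; count equal: E = 1; n = 9.
Percentile rank = 100·(1 + 0.5·1)/9 = 100·1.5/9 = 16.67.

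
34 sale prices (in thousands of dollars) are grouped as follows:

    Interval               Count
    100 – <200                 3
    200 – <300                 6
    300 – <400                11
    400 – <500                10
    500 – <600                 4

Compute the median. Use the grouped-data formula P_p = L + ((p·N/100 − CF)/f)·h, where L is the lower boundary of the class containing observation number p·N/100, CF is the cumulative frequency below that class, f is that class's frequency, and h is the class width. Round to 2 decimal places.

372.73

N = 34; target position k = 50/100 · 34 = 17.
Cumulative frequencies: 3, 9, 20, 30, 34.
Observation 17 falls in the class 300 – <400.
L = 300, CF = 9, f = 11, h = 100.
P50 = 300 + ((17 − 9)/11)·100 = 300 + 72.7273 = 372.727.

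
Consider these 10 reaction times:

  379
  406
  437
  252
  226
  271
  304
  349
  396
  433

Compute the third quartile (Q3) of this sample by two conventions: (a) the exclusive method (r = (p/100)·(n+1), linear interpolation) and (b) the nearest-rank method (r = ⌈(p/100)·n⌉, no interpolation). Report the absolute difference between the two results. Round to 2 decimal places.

Sorted: 226, 252, 271, 304, 349, 379, 396, 406, 433, 437.
n = 10.
(a) r = 8.25; between ranks 8 (406) and 9 (433): 412.75.
(b) the nearest-rank method: rank 8 → 406.
|412.75 − 406| = 6.75.

6.75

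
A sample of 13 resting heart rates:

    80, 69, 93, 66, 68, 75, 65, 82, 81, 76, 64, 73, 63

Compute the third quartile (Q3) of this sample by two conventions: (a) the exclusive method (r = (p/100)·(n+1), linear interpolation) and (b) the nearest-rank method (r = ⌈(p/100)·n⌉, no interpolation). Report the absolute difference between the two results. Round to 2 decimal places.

0.50

Sorted: 63, 64, 65, 66, 68, 69, 73, 75, 76, 80, 81, 82, 93.
n = 13.
(a) r = 10.5; between ranks 10 (80) and 11 (81): 80.5.
(b) the nearest-rank method: rank 10 → 80.
|80.5 − 80| = 0.5.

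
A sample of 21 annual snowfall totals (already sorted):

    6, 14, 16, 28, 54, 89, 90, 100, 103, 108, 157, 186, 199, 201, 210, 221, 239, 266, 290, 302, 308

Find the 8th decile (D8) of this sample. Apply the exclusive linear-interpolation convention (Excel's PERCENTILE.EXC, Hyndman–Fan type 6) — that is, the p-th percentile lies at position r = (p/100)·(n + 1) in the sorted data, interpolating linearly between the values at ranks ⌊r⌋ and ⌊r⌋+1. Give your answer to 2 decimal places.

255.20

n = 21.
r = (80/100)·(21 + 1) = 17.6.
Rank 17 is 239 and rank 18 is 266.
Interpolate: 239 + 0.6·(266 − 239) = 239 + 0.6·27 = 255.2.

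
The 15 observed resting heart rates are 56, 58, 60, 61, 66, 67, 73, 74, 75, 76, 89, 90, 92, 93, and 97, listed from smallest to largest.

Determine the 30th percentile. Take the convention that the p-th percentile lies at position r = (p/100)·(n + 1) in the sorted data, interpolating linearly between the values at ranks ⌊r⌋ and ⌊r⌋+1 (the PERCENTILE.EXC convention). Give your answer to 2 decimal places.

65.00

n = 15.
r = (30/100)·(15 + 1) = 4.8.
Rank 4 is 61 and rank 5 is 66.
Interpolate: 61 + 0.8·(66 − 61) = 61 + 0.8·5 = 65.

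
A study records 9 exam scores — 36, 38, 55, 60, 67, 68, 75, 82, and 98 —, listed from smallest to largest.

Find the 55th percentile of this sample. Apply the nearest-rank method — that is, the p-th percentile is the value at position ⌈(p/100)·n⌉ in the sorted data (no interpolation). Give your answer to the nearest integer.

67

n = 9.
Position = ⌈55/100 · 9⌉ = ⌈4.95⌉ = 5.
The value at rank 5 is 67.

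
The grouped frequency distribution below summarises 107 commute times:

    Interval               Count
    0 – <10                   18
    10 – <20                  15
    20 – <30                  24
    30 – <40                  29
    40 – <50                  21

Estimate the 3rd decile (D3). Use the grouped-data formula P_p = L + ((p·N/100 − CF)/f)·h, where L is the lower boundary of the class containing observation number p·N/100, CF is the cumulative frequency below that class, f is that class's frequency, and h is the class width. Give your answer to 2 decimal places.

N = 107; target position k = 30/100 · 107 = 32.1.
Cumulative frequencies: 18, 33, 57, 86, 107.
Observation 32.1 falls in the class 10 – <20.
L = 10, CF = 18, f = 15, h = 10.
P30 = 10 + ((32.1 − 18)/15)·10 = 10 + 9.4 = 19.4.

19.40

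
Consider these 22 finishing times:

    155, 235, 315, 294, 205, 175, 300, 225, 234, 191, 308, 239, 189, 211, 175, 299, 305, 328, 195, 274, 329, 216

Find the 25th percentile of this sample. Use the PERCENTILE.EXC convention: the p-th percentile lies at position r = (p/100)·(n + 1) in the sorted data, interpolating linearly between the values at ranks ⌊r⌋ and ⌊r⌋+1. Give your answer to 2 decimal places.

Sorted: 155, 175, 175, 189, 191, 195, 205, 211, 216, 225, 234, 235, 239, 274, 294, 299, 300, 305, 308, 315, 328, 329.
n = 22.
r = (25/100)·(22 + 1) = 5.75.
Rank 5 is 191 and rank 6 is 195.
Interpolate: 191 + 0.75·(195 − 191) = 191 + 0.75·4 = 194.

194.00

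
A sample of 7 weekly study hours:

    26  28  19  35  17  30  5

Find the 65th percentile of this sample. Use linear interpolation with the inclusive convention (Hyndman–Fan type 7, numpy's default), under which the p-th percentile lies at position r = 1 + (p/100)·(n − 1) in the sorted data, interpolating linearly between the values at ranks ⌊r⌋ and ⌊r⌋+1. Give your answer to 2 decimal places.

Sorted: 5, 17, 19, 26, 28, 30, 35.
n = 7.
r = 1 + (65/100)·(7 − 1) = 1 + 3.9 = 4.9.
Rank 4 is 26 and rank 5 is 28.
Interpolate: 26 + 0.9·(28 − 26) = 26 + 0.9·2 = 27.8.

27.80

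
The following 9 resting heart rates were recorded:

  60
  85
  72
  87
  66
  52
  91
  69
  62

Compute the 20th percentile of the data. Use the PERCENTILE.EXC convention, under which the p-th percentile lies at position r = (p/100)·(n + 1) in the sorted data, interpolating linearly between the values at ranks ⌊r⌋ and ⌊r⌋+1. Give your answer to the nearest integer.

60

Sorted: 52, 60, 62, 66, 69, 72, 85, 87, 91.
n = 9.
r = (20/100)·(9 + 1) = 2.
r is an integer, so P20 is the value at rank 2: 60.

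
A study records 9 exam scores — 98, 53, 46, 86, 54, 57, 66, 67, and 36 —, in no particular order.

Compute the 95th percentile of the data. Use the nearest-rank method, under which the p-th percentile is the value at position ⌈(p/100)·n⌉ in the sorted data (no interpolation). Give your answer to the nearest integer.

Sorted: 36, 46, 53, 54, 57, 66, 67, 86, 98.
n = 9.
Position = ⌈95/100 · 9⌉ = ⌈8.55⌉ = 9.
The value at rank 9 is 98.

98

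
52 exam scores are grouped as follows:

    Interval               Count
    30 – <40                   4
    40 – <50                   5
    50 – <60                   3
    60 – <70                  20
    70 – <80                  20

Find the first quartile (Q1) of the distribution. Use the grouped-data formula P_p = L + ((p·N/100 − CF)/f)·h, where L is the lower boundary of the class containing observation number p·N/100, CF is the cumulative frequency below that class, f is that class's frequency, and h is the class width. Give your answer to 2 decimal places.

60.50

N = 52; target position k = 25/100 · 52 = 13.
Cumulative frequencies: 4, 9, 12, 32, 52.
Observation 13 falls in the class 60 – <70.
L = 60, CF = 12, f = 20, h = 10.
P25 = 60 + ((13 − 12)/20)·10 = 60 + 0.5 = 60.5.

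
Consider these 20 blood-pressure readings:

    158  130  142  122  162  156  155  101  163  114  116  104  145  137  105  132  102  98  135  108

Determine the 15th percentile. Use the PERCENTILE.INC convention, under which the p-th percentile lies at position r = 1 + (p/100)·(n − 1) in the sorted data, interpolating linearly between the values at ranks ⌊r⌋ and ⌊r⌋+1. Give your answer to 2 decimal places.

103.70

Sorted: 98, 101, 102, 104, 105, 108, 114, 116, 122, 130, 132, 135, 137, 142, 145, 155, 156, 158, 162, 163.
n = 20.
r = 1 + (15/100)·(20 − 1) = 1 + 2.85 = 3.85.
Rank 3 is 102 and rank 4 is 104.
Interpolate: 102 + 0.85·(104 − 102) = 102 + 0.85·2 = 103.7.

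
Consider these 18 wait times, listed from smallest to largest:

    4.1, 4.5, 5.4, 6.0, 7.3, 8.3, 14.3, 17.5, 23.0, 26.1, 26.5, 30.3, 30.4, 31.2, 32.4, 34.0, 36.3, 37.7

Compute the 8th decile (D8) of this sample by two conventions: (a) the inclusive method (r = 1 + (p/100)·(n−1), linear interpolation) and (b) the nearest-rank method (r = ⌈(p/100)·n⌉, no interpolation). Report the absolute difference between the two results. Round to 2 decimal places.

0.48

n = 18.
(a) r = 14.6; between ranks 14 (31.2) and 15 (32.4): 31.92.
(b) the nearest-rank method: rank 15 → 32.4.
|31.92 − 32.4| = 0.48.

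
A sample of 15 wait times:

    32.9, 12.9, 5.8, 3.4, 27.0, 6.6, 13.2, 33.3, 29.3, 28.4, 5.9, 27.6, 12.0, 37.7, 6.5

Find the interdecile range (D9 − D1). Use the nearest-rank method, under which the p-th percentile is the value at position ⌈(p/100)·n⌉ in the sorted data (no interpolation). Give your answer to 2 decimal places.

Sorted: 3.4, 5.8, 5.9, 6.5, 6.6, 12.0, 12.9, 13.2, 27.0, 27.6, 28.4, 29.3, 32.9, 33.3, 37.7.
n = 15.
P10: rank ⌈10/100·15⌉ = 2 → 5.8.
P90: rank ⌈90/100·15⌉ = 14 → 33.3.
Difference: 33.3 − 5.8 = 27.5.

27.50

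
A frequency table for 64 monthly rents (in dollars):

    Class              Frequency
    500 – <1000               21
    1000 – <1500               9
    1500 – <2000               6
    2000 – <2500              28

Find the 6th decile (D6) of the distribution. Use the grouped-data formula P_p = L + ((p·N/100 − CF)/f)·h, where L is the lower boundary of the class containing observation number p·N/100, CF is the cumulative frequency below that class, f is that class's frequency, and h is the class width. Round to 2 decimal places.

2042.86

N = 64; target position k = 60/100 · 64 = 38.4.
Cumulative frequencies: 21, 30, 36, 64.
Observation 38.4 falls in the class 2000 – <2500.
L = 2000, CF = 36, f = 28, h = 500.
P60 = 2000 + ((38.4 − 36)/28)·500 = 2000 + 42.8571 = 2042.86.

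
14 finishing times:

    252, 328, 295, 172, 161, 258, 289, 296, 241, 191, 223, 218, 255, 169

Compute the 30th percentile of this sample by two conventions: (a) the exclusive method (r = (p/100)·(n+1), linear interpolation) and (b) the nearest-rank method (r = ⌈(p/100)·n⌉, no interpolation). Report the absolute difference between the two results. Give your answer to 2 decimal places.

Sorted: 161, 169, 172, 191, 218, 223, 241, 252, 255, 258, 289, 295, 296, 328.
n = 14.
(a) r = 4.5; between ranks 4 (191) and 5 (218): 204.5.
(b) the nearest-rank method: rank 5 → 218.
|204.5 − 218| = 13.5.

13.50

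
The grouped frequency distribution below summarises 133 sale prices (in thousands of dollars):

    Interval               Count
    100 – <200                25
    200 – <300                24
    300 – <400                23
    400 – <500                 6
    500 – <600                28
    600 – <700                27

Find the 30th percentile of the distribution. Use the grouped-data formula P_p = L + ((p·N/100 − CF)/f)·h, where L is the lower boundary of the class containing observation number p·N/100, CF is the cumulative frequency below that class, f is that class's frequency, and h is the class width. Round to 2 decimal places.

262.08

N = 133; target position k = 30/100 · 133 = 39.9.
Cumulative frequencies: 25, 49, 72, 78, 106, 133.
Observation 39.9 falls in the class 200 – <300.
L = 200, CF = 25, f = 24, h = 100.
P30 = 200 + ((39.9 − 25)/24)·100 = 200 + 62.0833 = 262.083.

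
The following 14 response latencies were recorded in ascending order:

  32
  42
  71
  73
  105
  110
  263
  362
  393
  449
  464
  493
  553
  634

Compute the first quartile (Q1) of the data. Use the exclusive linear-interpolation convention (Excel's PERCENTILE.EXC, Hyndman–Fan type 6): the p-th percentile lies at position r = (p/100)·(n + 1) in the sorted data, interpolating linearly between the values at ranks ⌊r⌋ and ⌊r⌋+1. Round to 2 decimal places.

n = 14.
r = (25/100)·(14 + 1) = 3.75.
Rank 3 is 71 and rank 4 is 73.
Interpolate: 71 + 0.75·(73 − 71) = 71 + 0.75·2 = 72.5.

72.50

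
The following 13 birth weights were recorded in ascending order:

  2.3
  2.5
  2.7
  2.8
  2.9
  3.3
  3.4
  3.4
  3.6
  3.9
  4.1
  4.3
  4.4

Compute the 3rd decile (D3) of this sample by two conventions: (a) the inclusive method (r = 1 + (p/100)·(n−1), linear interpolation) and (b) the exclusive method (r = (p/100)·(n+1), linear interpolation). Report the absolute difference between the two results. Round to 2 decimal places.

n = 13.
(a) r = 4.6; between ranks 4 (2.8) and 5 (2.9): 2.86.
(b) r = 4.2; between ranks 4 (2.8) and 5 (2.9): 2.82.
|2.86 − 2.82| = 0.04.

0.04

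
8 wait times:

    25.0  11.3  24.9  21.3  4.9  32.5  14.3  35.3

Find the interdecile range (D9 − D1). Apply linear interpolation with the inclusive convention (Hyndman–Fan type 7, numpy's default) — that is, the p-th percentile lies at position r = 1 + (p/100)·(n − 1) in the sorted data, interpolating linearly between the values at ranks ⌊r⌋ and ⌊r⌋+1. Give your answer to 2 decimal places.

Sorted: 4.9, 11.3, 14.3, 21.3, 24.9, 25.0, 32.5, 35.3.
n = 8.
P10: r = 1.7; ranks 1–2 are 4.9, 11.3; interpolating gives 9.38.
P90: r = 7.3; ranks 7–8 are 32.5, 35.3; interpolating gives 33.34.
Difference: 33.34 − 9.38 = 23.96.

23.96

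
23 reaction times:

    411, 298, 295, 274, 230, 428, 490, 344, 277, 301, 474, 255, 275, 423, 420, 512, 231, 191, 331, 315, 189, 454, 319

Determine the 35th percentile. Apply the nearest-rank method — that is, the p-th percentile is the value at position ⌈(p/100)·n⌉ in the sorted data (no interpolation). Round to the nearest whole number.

Sorted: 189, 191, 230, 231, 255, 274, 275, 277, 295, 298, 301, 315, 319, 331, 344, 411, 420, 423, 428, 454, 474, 490, 512.
n = 23.
Position = ⌈35/100 · 23⌉ = ⌈8.05⌉ = 9.
The value at rank 9 is 295.

295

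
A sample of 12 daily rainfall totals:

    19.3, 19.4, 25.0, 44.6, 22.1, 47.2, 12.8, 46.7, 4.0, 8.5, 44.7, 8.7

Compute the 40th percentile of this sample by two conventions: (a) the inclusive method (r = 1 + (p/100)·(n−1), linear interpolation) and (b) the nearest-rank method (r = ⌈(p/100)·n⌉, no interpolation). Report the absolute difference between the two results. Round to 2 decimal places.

0.04

Sorted: 4.0, 8.5, 8.7, 12.8, 19.3, 19.4, 22.1, 25.0, 44.6, 44.7, 46.7, 47.2.
n = 12.
(a) r = 5.4; between ranks 5 (19.3) and 6 (19.4): 19.34.
(b) the nearest-rank method: rank 5 → 19.3.
|19.34 − 19.3| = 0.04.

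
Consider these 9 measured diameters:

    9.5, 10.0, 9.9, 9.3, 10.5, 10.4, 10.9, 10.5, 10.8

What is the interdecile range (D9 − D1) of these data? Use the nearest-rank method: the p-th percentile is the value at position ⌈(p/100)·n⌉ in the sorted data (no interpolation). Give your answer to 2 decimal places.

1.60

Sorted: 9.3, 9.5, 9.9, 10.0, 10.4, 10.5, 10.5, 10.8, 10.9.
n = 9.
P10: rank ⌈10/100·9⌉ = 1 → 9.3.
P90: rank ⌈90/100·9⌉ = 9 → 10.9.
Difference: 10.9 − 9.3 = 1.6.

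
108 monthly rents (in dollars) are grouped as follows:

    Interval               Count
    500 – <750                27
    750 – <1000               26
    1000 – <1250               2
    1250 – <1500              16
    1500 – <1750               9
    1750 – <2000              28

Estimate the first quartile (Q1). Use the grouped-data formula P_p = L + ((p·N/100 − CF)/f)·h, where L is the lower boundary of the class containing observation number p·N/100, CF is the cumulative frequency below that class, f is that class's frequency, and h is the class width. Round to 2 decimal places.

N = 108; target position k = 25/100 · 108 = 27.
Cumulative frequencies: 27, 53, 55, 71, 80, 108.
Observation 27 falls in the class 500 – <750.
L = 500, CF = 0, f = 27, h = 250.
P25 = 500 + ((27 − 0)/27)·250 = 500 + 250 = 750.

750.00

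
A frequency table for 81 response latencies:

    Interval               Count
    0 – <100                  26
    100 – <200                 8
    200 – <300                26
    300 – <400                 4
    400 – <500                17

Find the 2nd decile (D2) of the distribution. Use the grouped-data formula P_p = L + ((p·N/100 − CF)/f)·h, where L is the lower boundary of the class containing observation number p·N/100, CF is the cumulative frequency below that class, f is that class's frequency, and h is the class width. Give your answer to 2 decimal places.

62.31

N = 81; target position k = 20/100 · 81 = 16.2.
Cumulative frequencies: 26, 34, 60, 64, 81.
Observation 16.2 falls in the class 0 – <100.
L = 0, CF = 0, f = 26, h = 100.
P20 = 0 + ((16.2 − 0)/26)·100 = 0 + 62.3077 = 62.3077.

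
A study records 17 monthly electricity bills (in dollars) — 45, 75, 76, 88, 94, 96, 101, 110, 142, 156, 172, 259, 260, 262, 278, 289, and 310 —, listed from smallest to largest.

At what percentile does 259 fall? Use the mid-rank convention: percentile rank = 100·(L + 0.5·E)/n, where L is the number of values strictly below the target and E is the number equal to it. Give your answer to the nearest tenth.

67.6

Count below 259: L = 11; count equal: E = 1; n = 17.
Percentile rank = 100·(11 + 0.5·1)/17 = 100·11.5/17 = 67.65.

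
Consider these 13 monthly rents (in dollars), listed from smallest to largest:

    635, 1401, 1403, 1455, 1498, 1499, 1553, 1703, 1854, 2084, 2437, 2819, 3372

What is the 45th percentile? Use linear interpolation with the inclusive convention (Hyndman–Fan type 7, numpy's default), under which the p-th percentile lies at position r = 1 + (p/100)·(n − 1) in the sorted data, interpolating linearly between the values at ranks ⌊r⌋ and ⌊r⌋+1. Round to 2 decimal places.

1520.60

n = 13.
r = 1 + (45/100)·(13 − 1) = 1 + 5.4 = 6.4.
Rank 6 is 1499 and rank 7 is 1553.
Interpolate: 1499 + 0.4·(1553 − 1499) = 1499 + 0.4·54 = 1520.6.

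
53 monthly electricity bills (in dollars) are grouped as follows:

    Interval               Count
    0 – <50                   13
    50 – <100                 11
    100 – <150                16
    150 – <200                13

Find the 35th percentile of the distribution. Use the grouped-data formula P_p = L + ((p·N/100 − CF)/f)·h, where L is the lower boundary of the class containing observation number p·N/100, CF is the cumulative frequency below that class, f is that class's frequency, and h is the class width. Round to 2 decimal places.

75.23

N = 53; target position k = 35/100 · 53 = 18.55.
Cumulative frequencies: 13, 24, 40, 53.
Observation 18.55 falls in the class 50 – <100.
L = 50, CF = 13, f = 11, h = 50.
P35 = 50 + ((18.55 − 13)/11)·50 = 50 + 25.2273 = 75.2273.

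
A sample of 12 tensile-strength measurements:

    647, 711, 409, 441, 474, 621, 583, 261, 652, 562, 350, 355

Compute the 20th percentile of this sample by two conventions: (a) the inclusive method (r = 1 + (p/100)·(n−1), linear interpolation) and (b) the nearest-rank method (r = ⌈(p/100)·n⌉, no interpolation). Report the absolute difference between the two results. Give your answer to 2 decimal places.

10.80

Sorted: 261, 350, 355, 409, 441, 474, 562, 583, 621, 647, 652, 711.
n = 12.
(a) r = 3.2; between ranks 3 (355) and 4 (409): 365.8.
(b) the nearest-rank method: rank 3 → 355.
|365.8 − 355| = 10.8.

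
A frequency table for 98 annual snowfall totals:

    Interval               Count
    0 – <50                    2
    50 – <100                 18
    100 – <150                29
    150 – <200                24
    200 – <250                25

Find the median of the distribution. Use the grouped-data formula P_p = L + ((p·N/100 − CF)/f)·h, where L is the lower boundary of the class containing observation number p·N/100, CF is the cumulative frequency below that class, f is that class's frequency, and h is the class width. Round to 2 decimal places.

150.00

N = 98; target position k = 50/100 · 98 = 49.
Cumulative frequencies: 2, 20, 49, 73, 98.
Observation 49 falls in the class 100 – <150.
L = 100, CF = 20, f = 29, h = 50.
P50 = 100 + ((49 − 20)/29)·50 = 100 + 50 = 150.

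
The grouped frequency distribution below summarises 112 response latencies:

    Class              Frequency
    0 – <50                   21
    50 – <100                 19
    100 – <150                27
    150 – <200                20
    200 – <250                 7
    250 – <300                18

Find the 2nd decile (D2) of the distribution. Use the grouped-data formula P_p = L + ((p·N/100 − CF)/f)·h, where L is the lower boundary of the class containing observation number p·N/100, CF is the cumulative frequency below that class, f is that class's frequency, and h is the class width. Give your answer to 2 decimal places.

53.68

N = 112; target position k = 20/100 · 112 = 22.4.
Cumulative frequencies: 21, 40, 67, 87, 94, 112.
Observation 22.4 falls in the class 50 – <100.
L = 50, CF = 21, f = 19, h = 50.
P20 = 50 + ((22.4 − 21)/19)·50 = 50 + 3.68421 = 53.6842.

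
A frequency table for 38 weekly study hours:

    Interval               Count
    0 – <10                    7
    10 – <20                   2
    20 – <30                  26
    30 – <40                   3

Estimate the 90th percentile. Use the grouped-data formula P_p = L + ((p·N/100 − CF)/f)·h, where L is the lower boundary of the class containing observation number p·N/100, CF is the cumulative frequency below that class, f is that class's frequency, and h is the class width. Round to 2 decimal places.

N = 38; target position k = 90/100 · 38 = 34.2.
Cumulative frequencies: 7, 9, 35, 38.
Observation 34.2 falls in the class 20 – <30.
L = 20, CF = 9, f = 26, h = 10.
P90 = 20 + ((34.2 − 9)/26)·10 = 20 + 9.69231 = 29.6923.

29.69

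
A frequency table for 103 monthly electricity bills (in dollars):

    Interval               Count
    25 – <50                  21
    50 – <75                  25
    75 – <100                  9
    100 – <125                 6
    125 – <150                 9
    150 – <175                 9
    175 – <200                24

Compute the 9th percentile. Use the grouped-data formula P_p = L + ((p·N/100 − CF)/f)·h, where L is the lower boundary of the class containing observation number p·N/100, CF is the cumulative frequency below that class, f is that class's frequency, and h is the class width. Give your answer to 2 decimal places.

N = 103; target position k = 9/100 · 103 = 9.27.
Cumulative frequencies: 21, 46, 55, 61, 70, 79, 103.
Observation 9.27 falls in the class 25 – <50.
L = 25, CF = 0, f = 21, h = 25.
P9 = 25 + ((9.27 − 0)/21)·25 = 25 + 11.0357 = 36.0357.

36.04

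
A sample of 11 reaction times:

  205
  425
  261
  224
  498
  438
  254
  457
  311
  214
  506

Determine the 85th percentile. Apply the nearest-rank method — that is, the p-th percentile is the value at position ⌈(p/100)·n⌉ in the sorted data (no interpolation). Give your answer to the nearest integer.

498

Sorted: 205, 214, 224, 254, 261, 311, 425, 438, 457, 498, 506.
n = 11.
Position = ⌈85/100 · 11⌉ = ⌈9.35⌉ = 10.
The value at rank 10 is 498.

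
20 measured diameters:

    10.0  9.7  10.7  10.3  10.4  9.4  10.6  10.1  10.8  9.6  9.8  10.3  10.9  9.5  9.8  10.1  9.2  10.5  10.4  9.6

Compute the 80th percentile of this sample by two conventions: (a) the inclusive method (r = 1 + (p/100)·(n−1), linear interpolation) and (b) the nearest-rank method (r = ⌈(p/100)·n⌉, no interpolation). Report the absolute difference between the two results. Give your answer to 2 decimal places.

0.02

Sorted: 9.2, 9.4, 9.5, 9.6, 9.6, 9.7, 9.8, 9.8, 10.0, 10.1, 10.1, 10.3, 10.3, 10.4, 10.4, 10.5, 10.6, 10.7, 10.8, 10.9.
n = 20.
(a) r = 16.2; between ranks 16 (10.5) and 17 (10.6): 10.52.
(b) the nearest-rank method: rank 16 → 10.5.
|10.52 − 10.5| = 0.02.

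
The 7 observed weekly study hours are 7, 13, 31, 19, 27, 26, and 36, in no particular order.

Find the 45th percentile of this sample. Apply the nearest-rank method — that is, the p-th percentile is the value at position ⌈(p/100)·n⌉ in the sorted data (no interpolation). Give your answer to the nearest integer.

Sorted: 7, 13, 19, 26, 27, 31, 36.
n = 7.
Position = ⌈45/100 · 7⌉ = ⌈3.15⌉ = 4.
The value at rank 4 is 26.

26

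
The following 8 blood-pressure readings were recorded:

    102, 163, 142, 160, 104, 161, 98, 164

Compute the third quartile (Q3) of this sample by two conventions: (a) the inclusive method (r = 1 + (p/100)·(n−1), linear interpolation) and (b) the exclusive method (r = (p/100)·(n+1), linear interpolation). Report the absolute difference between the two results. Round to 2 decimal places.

1.00

Sorted: 98, 102, 104, 142, 160, 161, 163, 164.
n = 8.
(a) r = 6.25; between ranks 6 (161) and 7 (163): 161.5.
(b) r = 6.75; between ranks 6 (161) and 7 (163): 162.5.
|161.5 − 162.5| = 1.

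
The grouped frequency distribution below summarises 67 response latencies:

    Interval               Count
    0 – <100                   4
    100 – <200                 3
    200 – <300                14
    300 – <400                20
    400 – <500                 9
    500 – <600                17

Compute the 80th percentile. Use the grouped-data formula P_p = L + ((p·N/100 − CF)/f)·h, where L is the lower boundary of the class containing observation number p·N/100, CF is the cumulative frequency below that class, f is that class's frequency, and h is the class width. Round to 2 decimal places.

521.18

N = 67; target position k = 80/100 · 67 = 53.6.
Cumulative frequencies: 4, 7, 21, 41, 50, 67.
Observation 53.6 falls in the class 500 – <600.
L = 500, CF = 50, f = 17, h = 100.
P80 = 500 + ((53.6 − 50)/17)·100 = 500 + 21.1765 = 521.176.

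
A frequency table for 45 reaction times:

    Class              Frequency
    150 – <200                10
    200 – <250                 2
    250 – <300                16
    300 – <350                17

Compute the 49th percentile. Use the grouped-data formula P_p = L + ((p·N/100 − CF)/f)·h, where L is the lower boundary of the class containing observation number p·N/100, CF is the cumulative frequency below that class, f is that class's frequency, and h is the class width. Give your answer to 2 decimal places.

281.41

N = 45; target position k = 49/100 · 45 = 22.05.
Cumulative frequencies: 10, 12, 28, 45.
Observation 22.05 falls in the class 250 – <300.
L = 250, CF = 12, f = 16, h = 50.
P49 = 250 + ((22.05 − 12)/16)·50 = 250 + 31.4062 = 281.406.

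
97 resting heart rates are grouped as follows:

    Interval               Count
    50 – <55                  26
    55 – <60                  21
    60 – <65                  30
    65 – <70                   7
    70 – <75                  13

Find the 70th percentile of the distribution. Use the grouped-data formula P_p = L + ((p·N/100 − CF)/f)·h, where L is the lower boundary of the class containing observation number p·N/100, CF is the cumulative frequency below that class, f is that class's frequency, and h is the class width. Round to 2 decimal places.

N = 97; target position k = 70/100 · 97 = 67.9.
Cumulative frequencies: 26, 47, 77, 84, 97.
Observation 67.9 falls in the class 60 – <65.
L = 60, CF = 47, f = 30, h = 5.
P70 = 60 + ((67.9 − 47)/30)·5 = 60 + 3.48333 = 63.4833.

63.48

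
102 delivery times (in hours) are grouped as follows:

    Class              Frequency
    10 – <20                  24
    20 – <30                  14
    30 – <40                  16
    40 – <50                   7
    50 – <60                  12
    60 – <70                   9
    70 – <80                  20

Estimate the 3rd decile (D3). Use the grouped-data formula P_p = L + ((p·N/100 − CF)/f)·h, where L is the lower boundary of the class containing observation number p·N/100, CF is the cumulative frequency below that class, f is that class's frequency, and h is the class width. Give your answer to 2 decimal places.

N = 102; target position k = 30/100 · 102 = 30.6.
Cumulative frequencies: 24, 38, 54, 61, 73, 82, 102.
Observation 30.6 falls in the class 20 – <30.
L = 20, CF = 24, f = 14, h = 10.
P30 = 20 + ((30.6 − 24)/14)·10 = 20 + 4.71429 = 24.7143.

24.71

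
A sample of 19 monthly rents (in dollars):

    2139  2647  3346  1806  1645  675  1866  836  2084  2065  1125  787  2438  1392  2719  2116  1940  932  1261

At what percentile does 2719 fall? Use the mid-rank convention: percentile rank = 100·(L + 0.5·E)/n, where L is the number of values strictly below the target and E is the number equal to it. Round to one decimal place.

Sorted: 675, 787, 836, 932, 1125, 1261, 1392, 1645, 1806, 1866, 1940, 2065, 2084, 2116, 2139, 2438, 2647, 2719, 3346.
Count below 2719: L = 17; count equal: E = 1; n = 19.
Percentile rank = 100·(17 + 0.5·1)/19 = 100·17.5/19 = 92.11.

92.1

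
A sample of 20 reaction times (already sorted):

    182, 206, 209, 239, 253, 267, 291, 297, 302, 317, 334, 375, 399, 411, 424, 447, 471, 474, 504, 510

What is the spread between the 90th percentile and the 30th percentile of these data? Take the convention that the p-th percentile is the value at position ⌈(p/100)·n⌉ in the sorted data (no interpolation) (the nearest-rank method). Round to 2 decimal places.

n = 20.
P30: rank ⌈30/100·20⌉ = 6 → 267.
P90: rank ⌈90/100·20⌉ = 18 → 474.
Difference: 474 − 267 = 207.

207.00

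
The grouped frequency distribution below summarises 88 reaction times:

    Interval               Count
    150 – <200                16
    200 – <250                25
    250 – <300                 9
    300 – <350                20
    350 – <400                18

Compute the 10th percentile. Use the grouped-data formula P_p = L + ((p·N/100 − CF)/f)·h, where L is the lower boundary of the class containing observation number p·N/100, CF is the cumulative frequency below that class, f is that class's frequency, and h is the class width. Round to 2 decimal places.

N = 88; target position k = 10/100 · 88 = 8.8.
Cumulative frequencies: 16, 41, 50, 70, 88.
Observation 8.8 falls in the class 150 – <200.
L = 150, CF = 0, f = 16, h = 50.
P10 = 150 + ((8.8 − 0)/16)·50 = 150 + 27.5 = 177.5.

177.50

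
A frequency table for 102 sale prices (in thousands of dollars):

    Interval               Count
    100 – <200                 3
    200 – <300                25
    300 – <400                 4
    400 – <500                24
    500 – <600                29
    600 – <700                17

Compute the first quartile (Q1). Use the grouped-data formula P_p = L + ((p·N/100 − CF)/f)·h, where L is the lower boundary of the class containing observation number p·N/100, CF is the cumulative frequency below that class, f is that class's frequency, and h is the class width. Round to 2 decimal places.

N = 102; target position k = 25/100 · 102 = 25.5.
Cumulative frequencies: 3, 28, 32, 56, 85, 102.
Observation 25.5 falls in the class 200 – <300.
L = 200, CF = 3, f = 25, h = 100.
P25 = 200 + ((25.5 − 3)/25)·100 = 200 + 90 = 290.

290.00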